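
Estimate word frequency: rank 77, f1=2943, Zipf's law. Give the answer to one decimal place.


Zipf's law: f(r) = f(1) / r
f(1) = 2943
f(77) = 2943 / 77
= 38.2 occurrences


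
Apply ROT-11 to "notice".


Word: "notice"
Shift: 11
Each letter → (letter + shift) mod 26:
  'n' (13) + 11 = 24 → 'y'
  'o' (14) + 11 = 25 → 'z'
  't' (19) + 11 = 4 → 'e'
  'i' (8) + 11 = 19 → 't'
  'c' (2) + 11 = 13 → 'n'
  'e' (4) + 11 = 15 → 'p'
Result = "yzetnp"


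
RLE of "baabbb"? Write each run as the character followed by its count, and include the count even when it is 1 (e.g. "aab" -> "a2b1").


String: "baabbb"
Scanning for consecutive runs:
  'b' x 1
  'a' x 2
  'b' x 3
RLE = "b1a2b3"


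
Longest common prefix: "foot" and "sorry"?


Word 1: "foot"
Word 2: "sorry"
Comparing from start:
  Pos 0: 'f' != 's' (stop)
LCP = "" (length 0)


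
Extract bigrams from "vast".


Word: "vast" (length 4)
Number of bigrams = 4 - 2 + 1 = 3
  Position 0: "va"
  Position 1: "as"
  Position 2: "st"
Bigrams = "va", "as", "st"


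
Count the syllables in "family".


Word: "family"
Syllable breakdown: fam · i · ly
Counting: 3 parts
= 3 syllables


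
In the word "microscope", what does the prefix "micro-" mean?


Prefix: micro-
Example: microscope = micro- + scope
Meaning = small


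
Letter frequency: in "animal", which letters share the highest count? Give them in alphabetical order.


Word: "animal"
Letter counts:
  'a': 2
  'i': 1
  'l': 1
  'm': 1
  'n': 1
Maximum count = 2
Most frequent = 'a' (2 times each)


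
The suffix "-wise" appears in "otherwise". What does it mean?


Suffix: -wise
Example: otherwise (other + -wise)
Meaning = in the manner of


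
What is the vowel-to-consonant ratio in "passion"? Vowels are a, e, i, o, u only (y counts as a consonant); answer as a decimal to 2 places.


Word: "passion"
Vowels (a,e,i,o,u): 3
Consonants: 4
Ratio = 3/4
= 0.75


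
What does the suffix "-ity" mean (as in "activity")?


Suffix: -ity
Example: activity = active + -ity, with a spelling change
Meaning = quality of


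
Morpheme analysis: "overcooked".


Word: "overcooked"
Morphemes: over- / cook / -ed
Each morpheme carries meaning
= 3 morphemes


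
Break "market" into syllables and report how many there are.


Word: "market"
Syllable breakdown: mar-ket
Counting: 2 parts
= 2 syllables


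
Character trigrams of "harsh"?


Word: "harsh" (length 5)
Number of trigrams = 5 - 3 + 1 = 3
  Position 0: "har"
  Position 1: "ars"
  Position 2: "rsh"
Trigrams = "har", "ars", "rsh"


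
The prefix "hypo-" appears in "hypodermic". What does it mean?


Prefix: hypo-
Example: hypodermic = hypo- + dermic
Meaning = under / below normal


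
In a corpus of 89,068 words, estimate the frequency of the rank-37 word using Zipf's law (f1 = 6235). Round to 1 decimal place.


Zipf's law: f(r) = f(1) / r
f(1) = 6235
f(37) = 6235 / 37
= 168.5 occurrences


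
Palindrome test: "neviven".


Word: "neviven"
Reversed: "neviven"
Forward == Backward? neviven == neviven
Palindrome = Yes


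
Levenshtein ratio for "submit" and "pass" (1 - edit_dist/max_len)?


Word 1: "submit" (length 6)
Word 2: "pass" (length 4)
One optimal edit sequence:
  1. delete 's'  (+1)
  2. delete 'u'  (+1)
  3. substitute 'b' -> 'p'  (+1)
  4. substitute 'm' -> 'a'  (+1)
  5. substitute 'i' -> 's'  (+1)
  6. substitute 't' -> 's'  (+1)
Edit distance = 6
Max length = max(6, 4) = 6
Similarity = 1 - 6/6
= 0.0000


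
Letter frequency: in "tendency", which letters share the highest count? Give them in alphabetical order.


Word: "tendency"
Letter counts:
  'c': 1
  'd': 1
  'e': 2
  'n': 2
  't': 1
  'y': 1
Maximum count = 2
Most frequent = 'e', 'n' (2 times each)


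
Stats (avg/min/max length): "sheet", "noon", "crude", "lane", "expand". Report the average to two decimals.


Lengths: "sheet"=5, "noon"=4, "crude"=5, "lane"=4, "expand"=6
Sum = 24, Count = 5
Average = 24/5 = 4.80
= avg=4.80, min=4, max=6


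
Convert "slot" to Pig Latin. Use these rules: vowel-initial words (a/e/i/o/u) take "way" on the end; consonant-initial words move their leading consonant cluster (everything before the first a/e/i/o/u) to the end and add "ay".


Word: "slot"
Starts with consonant(s) → move to end, add 'ay'
Consonant cluster: "sl"
Pig Latin = "otslay"


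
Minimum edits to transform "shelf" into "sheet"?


Word 1: "shelf" (length 5)
Word 2: "sheet" (length 5)
One optimal edit sequence (insert/delete/substitute each cost 1):
  1. keep 's'
  2. keep 'h'
  3. keep 'e'
  4. substitute 'l' -> 'e'  (+1)
  5. substitute 'f' -> 't'  (+1)
Total edit operations: 2
Edit distance = 2


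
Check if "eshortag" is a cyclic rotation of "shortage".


Word: "shortage", Candidate: "eshortag"
Method: check if candidate is substring of word+word
"shortageshortage" contains "eshortag"? Yes
Is rotation = Yes


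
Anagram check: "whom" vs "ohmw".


Word 1: "whom" → sorted: hmow
Word 2: "ohmw" → sorted: hmow
Same letters? hmow == hmow
Anagram = Yes


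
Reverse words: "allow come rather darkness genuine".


Original: "allow come rather darkness genuine"
Words (1..n): allow | come | rather | darkness | genuine
Reversed (n..1): genuine | darkness | rather | come | allow
Result = "genuine darkness rather come allow"


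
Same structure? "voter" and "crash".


Pattern of "voter": [0, 1, 2, 3, 4]
Pattern of "crash": [0, 1, 2, 3, 4]
Patterns match
Same pattern = Yes


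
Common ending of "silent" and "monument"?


Word 1: "silent"
Word 2: "monument"
Comparing from end:
  Pos -1: 't' == 't'
  Pos -2: 'n' == 'n'
  Pos -3: 'e' == 'e'
  Pos -4: 'l' != 'm' (stop)
LCS = "ent" (length 3)


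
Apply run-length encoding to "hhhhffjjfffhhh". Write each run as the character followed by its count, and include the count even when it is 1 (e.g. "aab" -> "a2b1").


String: "hhhhffjjfffhhh"
Scanning for consecutive runs:
  'h' x 4
  'f' x 2
  'j' x 2
  'f' x 3
  'h' x 3
RLE = "h4f2j2f3h3"


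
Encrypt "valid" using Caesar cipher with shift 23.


Word: "valid"
Shift: 23
Each letter → (letter + shift) mod 26:
  'v' (21) + 23 = 18 → 's'
  'a' (0) + 23 = 23 → 'x'
  'l' (11) + 23 = 8 → 'i'
  'i' (8) + 23 = 5 → 'f'
  'd' (3) + 23 = 0 → 'a'
Result = "sxifa"


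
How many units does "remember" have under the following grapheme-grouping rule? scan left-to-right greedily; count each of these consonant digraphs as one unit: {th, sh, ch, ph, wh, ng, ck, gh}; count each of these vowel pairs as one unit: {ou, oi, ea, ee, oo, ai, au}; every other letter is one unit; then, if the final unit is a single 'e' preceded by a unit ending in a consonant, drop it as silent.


Word: "remember" (8 letters)
Left-to-right scan:
  1. 'r' (letter)
  2. 'e' (letter)
  3. 'm' (letter)
  4. 'e' (letter)
  5. 'm' (letter)
  6. 'b' (letter)
  7. 'e' (letter)
  8. 'r' (letter)
Units from scan: 8
Sound units = 8 units


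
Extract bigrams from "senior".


Word: "senior" (length 6)
Number of bigrams = 6 - 2 + 1 = 5
  Position 0: "se"
  Position 1: "en"
  Position 2: "ni"
  Position 3: "io"
  Position 4: "or"
Bigrams = "se", "en", "ni", "io", "or"


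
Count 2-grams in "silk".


Word: "silk" (length 4)
Number of 2-grams = length - 2 + 1 = 4 - 2 + 1
= 3


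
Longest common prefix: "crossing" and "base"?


Word 1: "crossing"
Word 2: "base"
Comparing from start:
  Pos 0: 'c' != 'b' (stop)
LCP = "" (length 0)


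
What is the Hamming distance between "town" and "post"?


Comparing character by character (same length = 4):
  Pos 0: 't' vs 'p' !=
  Pos 1: 'o' vs 'o' =
  Pos 2: 'w' vs 's' !=
  Pos 3: 'n' vs 't' !=
Hamming distance = 3


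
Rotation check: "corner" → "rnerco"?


Word: "corner", Candidate: "rnerco"
Method: check if candidate is substring of word+word
"cornercorner" contains "rnerco"? Yes
Is rotation = Yes


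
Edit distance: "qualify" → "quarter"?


Word 1: "qualify" (length 7)
Word 2: "quarter" (length 7)
One optimal edit sequence (insert/delete/substitute each cost 1):
  1. keep 'q'
  2. keep 'u'
  3. keep 'a'
  4. substitute 'l' -> 'r'  (+1)
  5. substitute 'i' -> 't'  (+1)
  6. substitute 'f' -> 'e'  (+1)
  7. substitute 'y' -> 'r'  (+1)
Total edit operations: 4
Edit distance = 4


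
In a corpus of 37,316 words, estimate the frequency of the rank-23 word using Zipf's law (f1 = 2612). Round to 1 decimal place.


Zipf's law: f(r) = f(1) / r
f(1) = 2612
f(23) = 2612 / 23
= 113.6 occurrences


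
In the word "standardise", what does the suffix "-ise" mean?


Suffix: -ise
Example: standardise = standard + -ise
Meaning = to make


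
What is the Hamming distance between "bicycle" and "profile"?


Comparing character by character (same length = 7):
  Pos 0: 'b' vs 'p' !=
  Pos 1: 'i' vs 'r' !=
  Pos 2: 'c' vs 'o' !=
  Pos 3: 'y' vs 'f' !=
  Pos 4: 'c' vs 'i' !=
  Pos 5: 'l' vs 'l' =
  Pos 6: 'e' vs 'e' =
Hamming distance = 5


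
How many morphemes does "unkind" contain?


Word: "unkind"
Morphemes: un- | kind
Each morpheme carries meaning
= 2 morphemes


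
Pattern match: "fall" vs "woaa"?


Pattern of "fall": [0, 1, 2, 2]
Pattern of "woaa": [0, 1, 2, 2]
Patterns match
Same pattern = Yes


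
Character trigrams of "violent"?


Word: "violent" (length 7)
Number of trigrams = 7 - 3 + 1 = 5
  Position 0: "vio"
  Position 1: "iol"
  Position 2: "ole"
  Position 3: "len"
  Position 4: "ent"
Trigrams = "vio", "iol", "ole", "len", "ent"


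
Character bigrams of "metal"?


Word: "metal" (length 5)
Number of bigrams = 5 - 2 + 1 = 4
  Position 0: "me"
  Position 1: "et"
  Position 2: "ta"
  Position 3: "al"
Bigrams = "me", "et", "ta", "al"


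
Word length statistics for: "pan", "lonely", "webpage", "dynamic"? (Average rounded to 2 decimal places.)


Lengths: "pan"=3, "lonely"=6, "webpage"=7, "dynamic"=7
Sum = 23, Count = 4
Average = 23/4 = 5.75
= avg=5.75, min=3, max=7


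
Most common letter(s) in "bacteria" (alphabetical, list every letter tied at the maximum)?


Word: "bacteria"
Letter counts:
  'a': 2
  'b': 1
  'c': 1
  'e': 1
  'i': 1
  'r': 1
  't': 1
Maximum count = 2
Most frequent = 'a' (2 times each)


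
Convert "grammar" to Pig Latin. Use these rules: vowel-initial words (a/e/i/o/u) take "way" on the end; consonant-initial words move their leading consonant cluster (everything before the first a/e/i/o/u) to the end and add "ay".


Word: "grammar"
Starts with consonant(s) → move to end, add 'ay'
Consonant cluster: "gr"
Pig Latin = "ammargray"


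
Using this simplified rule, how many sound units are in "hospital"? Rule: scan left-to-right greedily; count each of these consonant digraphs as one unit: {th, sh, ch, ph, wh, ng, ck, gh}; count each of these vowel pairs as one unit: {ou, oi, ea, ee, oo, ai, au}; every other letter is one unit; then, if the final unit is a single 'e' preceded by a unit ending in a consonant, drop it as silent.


Word: "hospital" (8 letters)
Left-to-right scan:
  [1] 'h' (letter)
  [2] 'o' (letter)
  [3] 's' (letter)
  [4] 'p' (letter)
  [5] 'i' (letter)
  [6] 't' (letter)
  [7] 'a' (letter)
  [8] 'l' (letter)
Units from scan: 8
Sound units = 8 units


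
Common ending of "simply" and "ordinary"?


Word 1: "simply"
Word 2: "ordinary"
Comparing from end:
  Pos -1: 'y' == 'y'
  Pos -2: 'l' != 'r' (stop)
LCS = "y" (length 1)


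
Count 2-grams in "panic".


Word: "panic" (length 5)
Number of 2-grams = length - 2 + 1 = 5 - 2 + 1
= 4


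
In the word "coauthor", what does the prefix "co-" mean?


Prefix: co-
As in: coauthor -> co- + author
Meaning = together


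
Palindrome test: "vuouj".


Word: "vuouj"
Reversed: "juouv"
Forward == Backward? vuouj != juouv
Palindrome = No


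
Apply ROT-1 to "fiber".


Word: "fiber"
Shift: 1
Each letter → (letter + shift) mod 26:
  'f' (5) + 1 = 6 → 'g'
  'i' (8) + 1 = 9 → 'j'
  'b' (1) + 1 = 2 → 'c'
  'e' (4) + 1 = 5 → 'f'
  'r' (17) + 1 = 18 → 's'
Result = "gjcfs"


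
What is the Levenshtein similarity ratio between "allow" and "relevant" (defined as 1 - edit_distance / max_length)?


Word 1: "allow" (length 5)
Word 2: "relevant" (length 8)
One optimal edit sequence:
  1. insert 'r'  (+1)
  2. substitute 'a' -> 'e'  (+1)
  3. keep 'l'
  4. insert 'e'  (+1)
  5. insert 'v'  (+1)
  6. substitute 'l' -> 'a'  (+1)
  7. substitute 'o' -> 'n'  (+1)
  8. substitute 'w' -> 't'  (+1)
Edit distance = 7
Max length = max(5, 8) = 8
Similarity = 1 - 7/8
= 0.1250


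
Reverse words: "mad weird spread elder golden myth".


Original: "mad weird spread elder golden myth"
Words (1..n): mad | weird | spread | elder | golden | myth
Reversed (n..1): myth | golden | elder | spread | weird | mad
Result = "myth golden elder spread weird mad"


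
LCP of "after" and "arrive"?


Word 1: "after"
Word 2: "arrive"
Comparing from start:
  Pos 0: 'a' == 'a'
  Pos 1: 'f' != 'r' (stop)
LCP = "a" (length 1)


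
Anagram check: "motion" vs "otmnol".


Word 1: "motion" → sorted: imnoot
Word 2: "otmnol" → sorted: lmnoot
Same letters? imnoot != lmnoot
Anagram = No


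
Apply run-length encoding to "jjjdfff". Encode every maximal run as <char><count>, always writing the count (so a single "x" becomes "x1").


String: "jjjdfff"
Scanning for consecutive runs:
  'j' x 3
  'd' x 1
  'f' x 3
RLE = "j3d1f3"


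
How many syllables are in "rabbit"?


Word: "rabbit"
Syllable breakdown: rab-bit
Counting: 2 parts
= 2 syllables


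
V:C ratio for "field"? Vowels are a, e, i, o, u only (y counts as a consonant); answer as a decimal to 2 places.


Word: "field"
Vowels (a,e,i,o,u): 2
Consonants: 3
Ratio = 2/3
= 0.67


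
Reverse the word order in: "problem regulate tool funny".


Original: "problem regulate tool funny"
Words (1..n): problem | regulate | tool | funny
Reversed (n..1): funny | tool | regulate | problem
Result = "funny tool regulate problem"


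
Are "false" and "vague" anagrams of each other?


Word 1: "false" → sorted: aefls
Word 2: "vague" → sorted: aeguv
Same letters? aefls != aeguv
Anagram = No


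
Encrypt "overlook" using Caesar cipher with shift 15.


Word: "overlook"
Shift: 15
Each letter → (letter + shift) mod 26:
  'o' (14) + 15 = 3 → 'd'
  'v' (21) + 15 = 10 → 'k'
  'e' (4) + 15 = 19 → 't'
  'r' (17) + 15 = 6 → 'g'
  'l' (11) + 15 = 0 → 'a'
  'o' (14) + 15 = 3 → 'd'
  'o' (14) + 15 = 3 → 'd'
  'k' (10) + 15 = 25 → 'z'
Result = "dktgaddz"


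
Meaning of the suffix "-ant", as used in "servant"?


Suffix: -ant
Example: servant = serve + -ant, with a spelling change
Meaning = one who / that which


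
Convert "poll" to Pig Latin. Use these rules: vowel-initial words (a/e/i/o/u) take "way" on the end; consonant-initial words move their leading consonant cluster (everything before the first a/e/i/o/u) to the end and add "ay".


Word: "poll"
Starts with consonant(s) → move to end, add 'ay'
Consonant cluster: "p"
Pig Latin = "ollpay"


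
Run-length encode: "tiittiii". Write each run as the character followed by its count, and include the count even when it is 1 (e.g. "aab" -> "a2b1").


String: "tiittiii"
Scanning for consecutive runs:
  't' x 1
  'i' x 2
  't' x 2
  'i' x 3
RLE = "t1i2t2i3"


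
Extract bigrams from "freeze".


Word: "freeze" (length 6)
Number of bigrams = 6 - 2 + 1 = 5
  Position 0: "fr"
  Position 1: "re"
  Position 2: "ee"
  Position 3: "ez"
  Position 4: "ze"
Bigrams = "fr", "re", "ee", "ez", "ze"


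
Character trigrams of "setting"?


Word: "setting" (length 7)
Number of trigrams = 7 - 3 + 1 = 5
  Position 0: "set"
  Position 1: "ett"
  Position 2: "tti"
  Position 3: "tin"
  Position 4: "ing"
Trigrams = "set", "ett", "tti", "tin", "ing"


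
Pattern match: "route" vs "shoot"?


Pattern of "route": [0, 1, 2, 3, 4]
Pattern of "shoot": [0, 1, 2, 2, 3]
Patterns do not match
Same pattern = No


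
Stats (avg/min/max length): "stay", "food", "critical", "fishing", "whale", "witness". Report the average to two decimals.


Lengths: "stay"=4, "food"=4, "critical"=8, "fishing"=7, "whale"=5, "witness"=7
Sum = 35, Count = 6
Average = 35/6 = 5.83
= avg=5.83, min=4, max=8


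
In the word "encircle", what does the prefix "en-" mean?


Prefix: en-
Example: encircle = en- + circle
Meaning = cause to / put into


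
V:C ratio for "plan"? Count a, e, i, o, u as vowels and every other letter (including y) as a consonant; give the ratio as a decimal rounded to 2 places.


Word: "plan"
Vowels (a,e,i,o,u): 1
Consonants: 3
Ratio = 1/3
= 0.33


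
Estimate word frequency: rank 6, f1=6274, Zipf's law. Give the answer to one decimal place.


Zipf's law: f(r) = f(1) / r
f(1) = 6274
f(6) = 6274 / 6
= 1045.7 occurrences


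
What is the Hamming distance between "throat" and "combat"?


Comparing character by character (same length = 6):
  Pos 0: 't' vs 'c' !=
  Pos 1: 'h' vs 'o' !=
  Pos 2: 'r' vs 'm' !=
  Pos 3: 'o' vs 'b' !=
  Pos 4: 'a' vs 'a' =
  Pos 5: 't' vs 't' =
Hamming distance = 4


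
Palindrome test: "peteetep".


Word: "peteetep"
Reversed: "peteetep"
Forward == Backward? peteetep == peteetep
Palindrome = Yes


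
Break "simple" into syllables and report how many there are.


Word: "simple"
Syllable breakdown: sim | ple
Counting: 2 parts
= 2 syllables


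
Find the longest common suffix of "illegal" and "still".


Word 1: "illegal"
Word 2: "still"
Comparing from end:
  Pos -1: 'l' == 'l'
  Pos -2: 'a' != 'l' (stop)
LCS = "l" (length 1)


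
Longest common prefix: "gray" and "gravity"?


Word 1: "gray"
Word 2: "gravity"
Comparing from start:
  Pos 0: 'g' == 'g'
  Pos 1: 'r' == 'r'
  Pos 2: 'a' == 'a'
  Pos 3: 'y' != 'v' (stop)
LCP = "gra" (length 3)


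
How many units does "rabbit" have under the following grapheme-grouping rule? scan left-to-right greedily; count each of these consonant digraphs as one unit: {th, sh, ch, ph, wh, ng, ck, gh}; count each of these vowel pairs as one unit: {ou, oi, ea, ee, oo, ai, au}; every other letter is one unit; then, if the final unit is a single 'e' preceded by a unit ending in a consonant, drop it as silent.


Word: "rabbit" (6 letters)
Left-to-right scan:
  [1] 'r' (letter)
  [2] 'a' (letter)
  [3] 'b' (letter)
  [4] 'b' (letter)
  [5] 'i' (letter)
  [6] 't' (letter)
Units from scan: 6
Sound units = 6 units


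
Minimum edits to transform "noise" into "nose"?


Word 1: "noise" (length 5)
Word 2: "nose" (length 4)
One optimal edit sequence (insert/delete/substitute each cost 1):
  1. keep 'n'
  2. keep 'o'
  3. delete 'i'  (+1)
  4. keep 's'
  5. keep 'e'
Total edit operations: 1
Edit distance = 1


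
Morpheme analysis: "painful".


Word: "painful"
Morphemes: pain + -ful
Each morpheme carries meaning
= 2 morphemes


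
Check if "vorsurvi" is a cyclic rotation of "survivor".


Word: "survivor", Candidate: "vorsurvi"
Method: check if candidate is substring of word+word
"survivorsurvivor" contains "vorsurvi"? Yes
Is rotation = Yes


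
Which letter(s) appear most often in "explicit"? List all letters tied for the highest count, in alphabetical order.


Word: "explicit"
Letter counts:
  'c': 1
  'e': 1
  'i': 2
  'l': 1
  'p': 1
  't': 1
  'x': 1
Maximum count = 2
Most frequent = 'i' (2 times each)


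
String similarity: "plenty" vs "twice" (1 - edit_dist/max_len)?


Word 1: "plenty" (length 6)
Word 2: "twice" (length 5)
One optimal edit sequence:
  1. delete 'p'  (+1)
  2. substitute 'l' -> 't'  (+1)
  3. substitute 'e' -> 'w'  (+1)
  4. substitute 'n' -> 'i'  (+1)
  5. substitute 't' -> 'c'  (+1)
  6. substitute 'y' -> 'e'  (+1)
Edit distance = 6
Max length = max(6, 5) = 6
Similarity = 1 - 6/6
= 0.0000


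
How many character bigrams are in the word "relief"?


Word: "relief" (length 6)
Number of 2-grams = length - 2 + 1 = 6 - 2 + 1
= 5


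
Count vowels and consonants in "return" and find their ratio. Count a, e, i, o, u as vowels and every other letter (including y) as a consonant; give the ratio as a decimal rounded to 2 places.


Word: "return"
Vowels (a,e,i,o,u): 2
Consonants: 4
Ratio = 2/4
= 0.50


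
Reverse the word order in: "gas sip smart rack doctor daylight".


Original: "gas sip smart rack doctor daylight"
Words (1..n): gas | sip | smart | rack | doctor | daylight
Reversed (n..1): daylight | doctor | rack | smart | sip | gas
Result = "daylight doctor rack smart sip gas"


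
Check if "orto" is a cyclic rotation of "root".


Word: "root", Candidate: "orto"
Method: check if candidate is substring of word+word
"rootroot" contains "orto"? No
Is rotation = No


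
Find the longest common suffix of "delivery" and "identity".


Word 1: "delivery"
Word 2: "identity"
Comparing from end:
  Pos -1: 'y' == 'y'
  Pos -2: 'r' != 't' (stop)
LCS = "y" (length 1)


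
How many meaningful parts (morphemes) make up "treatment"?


Word: "treatment"
Morphemes: treat | -ment
Each morpheme carries meaning
= 2 morphemes


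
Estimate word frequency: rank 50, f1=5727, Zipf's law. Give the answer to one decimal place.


Zipf's law: f(r) = f(1) / r
f(1) = 5727
f(50) = 5727 / 50
= 114.5 occurrences


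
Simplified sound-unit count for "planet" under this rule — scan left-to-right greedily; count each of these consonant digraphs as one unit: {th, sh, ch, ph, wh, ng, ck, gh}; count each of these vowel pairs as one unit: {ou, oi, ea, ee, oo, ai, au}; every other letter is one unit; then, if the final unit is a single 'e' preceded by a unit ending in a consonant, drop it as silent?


Word: "planet" (6 letters)
Left-to-right scan:
  [1] 'p' (letter)
  [2] 'l' (letter)
  [3] 'a' (letter)
  [4] 'n' (letter)
  [5] 'e' (letter)
  [6] 't' (letter)
Units from scan: 6
Sound units = 6 units


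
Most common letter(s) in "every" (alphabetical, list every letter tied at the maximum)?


Word: "every"
Letter counts:
  'e': 2
  'r': 1
  'v': 1
  'y': 1
Maximum count = 2
Most frequent = 'e' (2 times each)


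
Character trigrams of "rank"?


Word: "rank" (length 4)
Number of trigrams = 4 - 3 + 1 = 2
  Position 0: "ran"
  Position 1: "ank"
Trigrams = "ran", "ank"


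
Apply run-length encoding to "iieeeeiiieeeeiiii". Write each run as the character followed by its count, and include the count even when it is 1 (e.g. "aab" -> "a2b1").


String: "iieeeeiiieeeeiiii"
Scanning for consecutive runs:
  'i' x 2
  'e' x 4
  'i' x 3
  'e' x 4
  'i' x 4
RLE = "i2e4i3e4i4"


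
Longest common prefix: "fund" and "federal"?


Word 1: "fund"
Word 2: "federal"
Comparing from start:
  Pos 0: 'f' == 'f'
  Pos 1: 'u' != 'e' (stop)
LCP = "f" (length 1)


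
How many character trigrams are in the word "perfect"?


Word: "perfect" (length 7)
Number of 3-grams = length - 3 + 1 = 7 - 3 + 1
= 5


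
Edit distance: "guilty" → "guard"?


Word 1: "guilty" (length 6)
Word 2: "guard" (length 5)
One optimal edit sequence (insert/delete/substitute each cost 1):
  1. keep 'g'
  2. keep 'u'
  3. delete 'i'  (+1)
  4. substitute 'l' -> 'a'  (+1)
  5. substitute 't' -> 'r'  (+1)
  6. substitute 'y' -> 'd'  (+1)
Total edit operations: 4
Edit distance = 4


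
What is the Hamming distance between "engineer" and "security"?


Comparing character by character (same length = 8):
  Pos 0: 'e' vs 's' !=
  Pos 1: 'n' vs 'e' !=
  Pos 2: 'g' vs 'c' !=
  Pos 3: 'i' vs 'u' !=
  Pos 4: 'n' vs 'r' !=
  Pos 5: 'e' vs 'i' !=
  Pos 6: 'e' vs 't' !=
  Pos 7: 'r' vs 'y' !=
Hamming distance = 8


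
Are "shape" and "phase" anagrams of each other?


Word 1: "shape" → sorted: aehps
Word 2: "phase" → sorted: aehps
Same letters? aehps == aehps
Anagram = Yes


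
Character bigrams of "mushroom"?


Word: "mushroom" (length 8)
Number of bigrams = 8 - 2 + 1 = 7
  Position 0: "mu"
  Position 1: "us"
  Position 2: "sh"
  Position 3: "hr"
  Position 4: "ro"
  Position 5: "oo"
  Position 6: "om"
Bigrams = "mu", "us", "sh", "hr", "ro", "oo", "om"


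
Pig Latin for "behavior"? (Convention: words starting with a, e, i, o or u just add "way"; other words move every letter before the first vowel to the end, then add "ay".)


Word: "behavior"
Starts with consonant(s) → move to end, add 'ay'
Consonant cluster: "b"
Pig Latin = "ehaviorbay"


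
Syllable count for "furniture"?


Word: "furniture"
Syllable breakdown: fur · ni · ture
Counting: 3 parts
= 3 syllables


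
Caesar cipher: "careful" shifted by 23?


Word: "careful"
Shift: 23
Each letter → (letter + shift) mod 26:
  'c' (2) + 23 = 25 → 'z'
  'a' (0) + 23 = 23 → 'x'
  'r' (17) + 23 = 14 → 'o'
  'e' (4) + 23 = 1 → 'b'
  'f' (5) + 23 = 2 → 'c'
  'u' (20) + 23 = 17 → 'r'
  'l' (11) + 23 = 8 → 'i'
Result = "zxobcri"


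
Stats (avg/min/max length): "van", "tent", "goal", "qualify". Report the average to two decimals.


Lengths: "van"=3, "tent"=4, "goal"=4, "qualify"=7
Sum = 18, Count = 4
Average = 18/4 = 4.50
= avg=4.50, min=3, max=7


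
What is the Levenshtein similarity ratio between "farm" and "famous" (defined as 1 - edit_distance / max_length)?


Word 1: "farm" (length 4)
Word 2: "famous" (length 6)
One optimal edit sequence:
  1. keep 'f'
  2. keep 'a'
  3. insert 'm'  (+1)
  4. insert 'o'  (+1)
  5. substitute 'r' -> 'u'  (+1)
  6. substitute 'm' -> 's'  (+1)
Edit distance = 4
Max length = max(4, 6) = 6
Similarity = 1 - 4/6
= 0.3333


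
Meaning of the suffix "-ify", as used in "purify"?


Suffix: -ify
Example: purify = pure + -ify, with a spelling change
Meaning = to make


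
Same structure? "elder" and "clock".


Pattern of "elder": [0, 1, 2, 0, 3]
Pattern of "clock": [0, 1, 2, 0, 3]
Patterns match
Same pattern = Yes


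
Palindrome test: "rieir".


Word: "rieir"
Reversed: "rieir"
Forward == Backward? rieir == rieir
Palindrome = Yes


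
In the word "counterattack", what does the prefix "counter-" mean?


Prefix: counter-
Example: counterattack = counter- + attack
Meaning = against / opposite


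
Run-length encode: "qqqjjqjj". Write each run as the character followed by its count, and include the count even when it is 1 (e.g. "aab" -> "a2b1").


String: "qqqjjqjj"
Scanning for consecutive runs:
  'q' x 3
  'j' x 2
  'q' x 1
  'j' x 2
RLE = "q3j2q1j2"


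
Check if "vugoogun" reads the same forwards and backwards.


Word: "vugoogun"
Reversed: "nugooguv"
Forward == Backward? vugoogun != nugooguv
Palindrome = No


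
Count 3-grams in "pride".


Word: "pride" (length 5)
Number of 3-grams = length - 3 + 1 = 5 - 3 + 1
= 3


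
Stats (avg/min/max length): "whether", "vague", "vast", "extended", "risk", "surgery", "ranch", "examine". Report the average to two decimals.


Lengths: "whether"=7, "vague"=5, "vast"=4, "extended"=8, "risk"=4, "surgery"=7, "ranch"=5, "examine"=7
Sum = 47, Count = 8
Average = 47/8 = 5.88
= avg=5.88, min=4, max=8


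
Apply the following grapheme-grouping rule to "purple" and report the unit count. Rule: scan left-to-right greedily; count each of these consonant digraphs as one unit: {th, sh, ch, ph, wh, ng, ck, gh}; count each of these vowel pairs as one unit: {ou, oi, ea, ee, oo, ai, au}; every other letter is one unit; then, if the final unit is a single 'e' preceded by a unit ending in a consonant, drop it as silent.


Word: "purple" (6 letters)
Left-to-right scan:
  1. 'p' (letter)
  2. 'u' (letter)
  3. 'r' (letter)
  4. 'p' (letter)
  5. 'l' (letter)
  6. 'e' (letter)
Units from scan: 6
Final unit is 'e' after a consonant -> drop as silent (-1)
Sound units = 5 units


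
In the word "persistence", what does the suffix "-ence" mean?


Suffix: -ence
Example: persistence (persist + -ence)
Meaning = state of


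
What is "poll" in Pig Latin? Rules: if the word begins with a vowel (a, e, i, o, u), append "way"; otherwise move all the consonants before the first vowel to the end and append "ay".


Word: "poll"
Starts with consonant(s) → move to end, add 'ay'
Consonant cluster: "p"
Pig Latin = "ollpay"


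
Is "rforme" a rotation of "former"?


Word: "former", Candidate: "rforme"
Method: check if candidate is substring of word+word
"formerformer" contains "rforme"? Yes
Is rotation = Yes


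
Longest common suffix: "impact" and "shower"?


Word 1: "impact"
Word 2: "shower"
Comparing from end:
  Pos -1: 't' != 'r' (stop)
LCS = "" (length 0)


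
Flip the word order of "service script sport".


Original: "service script sport"
Words (1..n): service | script | sport
Reversed (n..1): sport | script | service
Result = "sport script service"


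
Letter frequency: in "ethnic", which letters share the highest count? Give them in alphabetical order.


Word: "ethnic"
Letter counts:
  'c': 1
  'e': 1
  'h': 1
  'i': 1
  'n': 1
  't': 1
Maximum count = 1
Most frequent = 'c', 'e', 'h', 'i', 'n', 't' (1 time each)


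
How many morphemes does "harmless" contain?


Word: "harmless"
Morphemes: harm / -less
Each morpheme carries meaning
= 2 morphemes


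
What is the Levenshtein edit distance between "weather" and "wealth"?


Word 1: "weather" (length 7)
Word 2: "wealth" (length 6)
One optimal edit sequence (insert/delete/substitute each cost 1):
  1. keep 'w'
  2. keep 'e'
  3. keep 'a'
  4. insert 'l'  (+1)
  5. keep 't'
  6. keep 'h'
  7. delete 'e'  (+1)
  8. delete 'r'  (+1)
Total edit operations: 3
Edit distance = 3


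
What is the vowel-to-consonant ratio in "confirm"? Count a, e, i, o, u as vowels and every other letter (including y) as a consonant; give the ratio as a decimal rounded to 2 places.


Word: "confirm"
Vowels (a,e,i,o,u): 2
Consonants: 5
Ratio = 2/5
= 0.40


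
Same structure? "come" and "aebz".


Pattern of "come": [0, 1, 2, 3]
Pattern of "aebz": [0, 1, 2, 3]
Patterns match
Same pattern = Yes


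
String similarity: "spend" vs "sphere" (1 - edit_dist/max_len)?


Word 1: "spend" (length 5)
Word 2: "sphere" (length 6)
One optimal edit sequence:
  1. keep 's'
  2. keep 'p'
  3. insert 'h'  (+1)
  4. keep 'e'
  5. substitute 'n' -> 'r'  (+1)
  6. substitute 'd' -> 'e'  (+1)
Edit distance = 3
Max length = max(5, 6) = 6
Similarity = 1 - 3/6
= 0.5000


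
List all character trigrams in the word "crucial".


Word: "crucial" (length 7)
Number of trigrams = 7 - 3 + 1 = 5
  Position 0: "cru"
  Position 1: "ruc"
  Position 2: "uci"
  Position 3: "cia"
  Position 4: "ial"
Trigrams = "cru", "ruc", "uci", "cia", "ial"


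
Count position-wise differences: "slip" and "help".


Comparing character by character (same length = 4):
  Pos 0: 's' vs 'h' !=
  Pos 1: 'l' vs 'e' !=
  Pos 2: 'i' vs 'l' !=
  Pos 3: 'p' vs 'p' =
Hamming distance = 3


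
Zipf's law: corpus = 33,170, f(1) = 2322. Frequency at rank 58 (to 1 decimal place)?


Zipf's law: f(r) = f(1) / r
f(1) = 2322
f(58) = 2322 / 58
= 40.0 occurrences


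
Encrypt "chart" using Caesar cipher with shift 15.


Word: "chart"
Shift: 15
Each letter → (letter + shift) mod 26:
  'c' (2) + 15 = 17 → 'r'
  'h' (7) + 15 = 22 → 'w'
  'a' (0) + 15 = 15 → 'p'
  'r' (17) + 15 = 6 → 'g'
  't' (19) + 15 = 8 → 'i'
Result = "rwpgi"


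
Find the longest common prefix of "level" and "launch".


Word 1: "level"
Word 2: "launch"
Comparing from start:
  Pos 0: 'l' == 'l'
  Pos 1: 'e' != 'a' (stop)
LCP = "l" (length 1)


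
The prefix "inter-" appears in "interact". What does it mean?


Prefix: inter-
Example: interact (inter- + act)
Meaning = between


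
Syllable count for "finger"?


Word: "finger"
Syllable breakdown: fin / ger
Counting: 2 parts
= 2 syllables


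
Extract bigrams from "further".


Word: "further" (length 7)
Number of bigrams = 7 - 2 + 1 = 6
  Position 0: "fu"
  Position 1: "ur"
  Position 2: "rt"
  Position 3: "th"
  Position 4: "he"
  Position 5: "er"
Bigrams = "fu", "ur", "rt", "th", "he", "er"


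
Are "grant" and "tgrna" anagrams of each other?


Word 1: "grant" → sorted: agnrt
Word 2: "tgrna" → sorted: agnrt
Same letters? agnrt == agnrt
Anagram = Yes


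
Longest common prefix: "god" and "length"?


Word 1: "god"
Word 2: "length"
Comparing from start:
  Pos 0: 'g' != 'l' (stop)
LCP = "" (length 0)


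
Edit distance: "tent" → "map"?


Word 1: "tent" (length 4)
Word 2: "map" (length 3)
One optimal edit sequence (insert/delete/substitute each cost 1):
  1. delete 't'  (+1)
  2. substitute 'e' -> 'm'  (+1)
  3. substitute 'n' -> 'a'  (+1)
  4. substitute 't' -> 'p'  (+1)
Total edit operations: 4
Edit distance = 4


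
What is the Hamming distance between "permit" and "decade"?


Comparing character by character (same length = 6):
  Pos 0: 'p' vs 'd' !=
  Pos 1: 'e' vs 'e' =
  Pos 2: 'r' vs 'c' !=
  Pos 3: 'm' vs 'a' !=
  Pos 4: 'i' vs 'd' !=
  Pos 5: 't' vs 'e' !=
Hamming distance = 5


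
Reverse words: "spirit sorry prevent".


Original: "spirit sorry prevent"
Words (1..n): spirit | sorry | prevent
Reversed (n..1): prevent | sorry | spirit
Result = "prevent sorry spirit"


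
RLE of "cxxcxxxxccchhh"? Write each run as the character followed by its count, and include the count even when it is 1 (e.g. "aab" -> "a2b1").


String: "cxxcxxxxccchhh"
Scanning for consecutive runs:
  'c' x 1
  'x' x 2
  'c' x 1
  'x' x 4
  'c' x 3
  'h' x 3
RLE = "c1x2c1x4c3h3"


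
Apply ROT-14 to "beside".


Word: "beside"
Shift: 14
Each letter → (letter + shift) mod 26:
  'b' (1) + 14 = 15 → 'p'
  'e' (4) + 14 = 18 → 's'
  's' (18) + 14 = 6 → 'g'
  'i' (8) + 14 = 22 → 'w'
  'd' (3) + 14 = 17 → 'r'
  'e' (4) + 14 = 18 → 's'
Result = "psgwrs"


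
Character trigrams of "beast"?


Word: "beast" (length 5)
Number of trigrams = 5 - 3 + 1 = 3
  Position 0: "bea"
  Position 1: "eas"
  Position 2: "ast"
Trigrams = "bea", "eas", "ast"


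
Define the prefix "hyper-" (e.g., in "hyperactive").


Prefix: hyper-
Example: hyperactive (hyper- + active)
Meaning = over / excessive


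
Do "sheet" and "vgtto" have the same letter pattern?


Pattern of "sheet": [0, 1, 2, 2, 3]
Pattern of "vgtto": [0, 1, 2, 2, 3]
Patterns match
Same pattern = Yes


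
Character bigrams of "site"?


Word: "site" (length 4)
Number of bigrams = 4 - 2 + 1 = 3
  Position 0: "si"
  Position 1: "it"
  Position 2: "te"
Bigrams = "si", "it", "te"


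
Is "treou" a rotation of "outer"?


Word: "outer", Candidate: "treou"
Method: check if candidate is substring of word+word
"outerouter" contains "treou"? No
Is rotation = No


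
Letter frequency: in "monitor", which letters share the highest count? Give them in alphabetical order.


Word: "monitor"
Letter counts:
  'i': 1
  'm': 1
  'n': 1
  'o': 2
  'r': 1
  't': 1
Maximum count = 2
Most frequent = 'o' (2 times each)


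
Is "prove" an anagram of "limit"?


Word 1: "limit" → sorted: iilmt
Word 2: "prove" → sorted: eoprv
Same letters? iilmt != eoprv
Anagram = No


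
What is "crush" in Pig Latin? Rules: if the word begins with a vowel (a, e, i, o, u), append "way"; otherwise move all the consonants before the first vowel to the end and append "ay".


Word: "crush"
Starts with consonant(s) → move to end, add 'ay'
Consonant cluster: "cr"
Pig Latin = "ushcray"


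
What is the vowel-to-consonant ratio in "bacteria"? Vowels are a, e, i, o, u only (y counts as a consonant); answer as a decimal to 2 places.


Word: "bacteria"
Vowels (a,e,i,o,u): 4
Consonants: 4
Ratio = 4/4
= 1.00


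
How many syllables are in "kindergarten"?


Word: "kindergarten"
Syllable breakdown: kin / der / gar / ten
Counting: 4 parts
= 4 syllables


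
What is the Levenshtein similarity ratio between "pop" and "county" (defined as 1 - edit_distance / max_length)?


Word 1: "pop" (length 3)
Word 2: "county" (length 6)
One optimal edit sequence:
  1. substitute 'p' -> 'c'  (+1)
  2. keep 'o'
  3. insert 'u'  (+1)
  4. insert 'n'  (+1)
  5. insert 't'  (+1)
  6. substitute 'p' -> 'y'  (+1)
Edit distance = 5
Max length = max(3, 6) = 6
Similarity = 1 - 5/6
= 0.1667


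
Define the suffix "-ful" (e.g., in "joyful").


Suffix: -ful
Example: joyful = joy + -ful
Meaning = full of


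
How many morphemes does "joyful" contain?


Word: "joyful"
Morphemes: joy | -ful
Each morpheme carries meaning
= 2 morphemes


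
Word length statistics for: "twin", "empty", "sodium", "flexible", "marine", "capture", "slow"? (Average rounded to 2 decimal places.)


Lengths: "twin"=4, "empty"=5, "sodium"=6, "flexible"=8, "marine"=6, "capture"=7, "slow"=4
Sum = 40, Count = 7
Average = 40/7 = 5.71
= avg=5.71, min=4, max=8


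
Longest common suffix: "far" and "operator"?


Word 1: "far"
Word 2: "operator"
Comparing from end:
  Pos -1: 'r' == 'r'
  Pos -2: 'a' != 'o' (stop)
LCS = "r" (length 1)


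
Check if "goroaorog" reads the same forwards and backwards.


Word: "goroaorog"
Reversed: "goroaorog"
Forward == Backward? goroaorog == goroaorog
Palindrome = Yes


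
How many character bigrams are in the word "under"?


Word: "under" (length 5)
Number of 2-grams = length - 2 + 1 = 5 - 2 + 1
= 4


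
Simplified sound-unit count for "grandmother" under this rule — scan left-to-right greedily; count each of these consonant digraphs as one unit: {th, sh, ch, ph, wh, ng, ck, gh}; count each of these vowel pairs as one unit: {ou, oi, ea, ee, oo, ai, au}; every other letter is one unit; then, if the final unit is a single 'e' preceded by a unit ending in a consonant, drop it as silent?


Word: "grandmother" (11 letters)
Left-to-right scan:
  1. 'g' (letter)
  2. 'r' (letter)
  3. 'a' (letter)
  4. 'n' (letter)
  5. 'd' (letter)
  6. 'm' (letter)
  7. 'o' (letter)
  8. 'th' (digraph)
  9. 'e' (letter)
  10. 'r' (letter)
Units from scan: 10
Sound units = 10 units


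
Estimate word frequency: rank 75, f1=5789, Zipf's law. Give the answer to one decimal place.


Zipf's law: f(r) = f(1) / r
f(1) = 5789
f(75) = 5789 / 75
= 77.2 occurrences


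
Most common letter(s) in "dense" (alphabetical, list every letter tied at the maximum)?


Word: "dense"
Letter counts:
  'd': 1
  'e': 2
  'n': 1
  's': 1
Maximum count = 2
Most frequent = 'e' (2 times each)


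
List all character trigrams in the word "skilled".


Word: "skilled" (length 7)
Number of trigrams = 7 - 3 + 1 = 5
  Position 0: "ski"
  Position 1: "kil"
  Position 2: "ill"
  Position 3: "lle"
  Position 4: "led"
Trigrams = "ski", "kil", "ill", "lle", "led"


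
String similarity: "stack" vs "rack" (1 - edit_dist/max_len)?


Word 1: "stack" (length 5)
Word 2: "rack" (length 4)
One optimal edit sequence:
  1. delete 's'  (+1)
  2. substitute 't' -> 'r'  (+1)
  3. keep 'a'
  4. keep 'c'
  5. keep 'k'
Edit distance = 2
Max length = max(5, 4) = 5
Similarity = 1 - 2/5
= 0.6000


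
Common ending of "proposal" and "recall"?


Word 1: "proposal"
Word 2: "recall"
Comparing from end:
  Pos -1: 'l' == 'l'
  Pos -2: 'a' != 'l' (stop)
LCS = "l" (length 1)


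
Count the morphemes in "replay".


Word: "replay"
Morphemes: re- + play
Each morpheme carries meaning
= 2 morphemes


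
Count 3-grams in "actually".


Word: "actually" (length 8)
Number of 3-grams = length - 3 + 1 = 8 - 3 + 1
= 6


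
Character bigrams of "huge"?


Word: "huge" (length 4)
Number of bigrams = 4 - 2 + 1 = 3
  Position 0: "hu"
  Position 1: "ug"
  Position 2: "ge"
Bigrams = "hu", "ug", "ge"


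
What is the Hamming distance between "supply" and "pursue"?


Comparing character by character (same length = 6):
  Pos 0: 's' vs 'p' !=
  Pos 1: 'u' vs 'u' =
  Pos 2: 'p' vs 'r' !=
  Pos 3: 'p' vs 's' !=
  Pos 4: 'l' vs 'u' !=
  Pos 5: 'y' vs 'e' !=
Hamming distance = 5


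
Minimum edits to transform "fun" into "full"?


Word 1: "fun" (length 3)
Word 2: "full" (length 4)
One optimal edit sequence (insert/delete/substitute each cost 1):
  1. keep 'f'
  2. keep 'u'
  3. insert 'l'  (+1)
  4. substitute 'n' -> 'l'  (+1)
Total edit operations: 2
Edit distance = 2
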